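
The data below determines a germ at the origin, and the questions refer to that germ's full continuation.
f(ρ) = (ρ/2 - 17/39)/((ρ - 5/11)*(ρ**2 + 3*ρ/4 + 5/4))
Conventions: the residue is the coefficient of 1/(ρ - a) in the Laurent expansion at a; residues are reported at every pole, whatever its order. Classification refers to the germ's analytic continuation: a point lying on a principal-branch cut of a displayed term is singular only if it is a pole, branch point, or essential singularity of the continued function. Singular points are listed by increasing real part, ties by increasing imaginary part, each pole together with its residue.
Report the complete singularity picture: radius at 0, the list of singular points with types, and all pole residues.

Denominator factor (ρ**2 + 3*ρ/4 + 5/4): discriminant -71/16, complex-conjugate roots (-3/8) + ((1/8)*sqrt(71))*i and (-3/8) - ((1/8)*sqrt(71))*i; poles of order 1, moduli (1/2)*sqrt(5) and (1/2)*sqrt(5).
Denominator factor (ρ - 5/11): pole of order 1 at 5/11, modulus 5/11.
The radius of convergence is the smallest modulus among the singular points: 5/11.
The factor ρ**2 + 3*ρ/4 + 5/4 splits as (ρ - a)(ρ - a') with a = (-3/8) - ((1/8)*sqrt(71))*i, a' = (-3/8) + ((1/8)*sqrt(71))*i. At the order-1 pole a set g(ρ) = (ρ - a)*f(ρ) = [(ρ/2 - 17/39)/(ρ - 5/11)] / (ρ - a').
Simple pole: residue = g(a) at a = (-3/8) - ((1/8)*sqrt(71))*i, which is (1969/33930) + ((80927/2409030)*sqrt(71))*i.
The factor ρ**2 + 3*ρ/4 + 5/4 splits as (ρ - a)(ρ - a') with a = (-3/8) + ((1/8)*sqrt(71))*i, a' = (-3/8) - ((1/8)*sqrt(71))*i. At the order-1 pole a set g(ρ) = (ρ - a)*f(ρ) = [(ρ/2 - 17/39)/(ρ - 5/11)] / (ρ - a').
Simple pole: residue = g(a) at a = (-3/8) + ((1/8)*sqrt(71))*i, which is (1969/33930) - ((80927/2409030)*sqrt(71))*i.
At the order-1 pole 5/11 set g(ρ) = (ρ - (5/11))*f(ρ) = (ρ/2 - 17/39)/(ρ**2 + 3*ρ/4 + 5/4).
Simple pole: residue = g(a) at a = 5/11, which is -1969/16965.
List the singular points by increasing real part (a conjugate pair: the negative imaginary part first).

Radius of convergence at 0: 5/11.
At (-3/8) - ((1/8)*sqrt(71))*i: a pole of order 1; residue (1969/33930) + ((80927/2409030)*sqrt(71))*i.
At (-3/8) + ((1/8)*sqrt(71))*i: a pole of order 1; residue (1969/33930) - ((80927/2409030)*sqrt(71))*i.
At 5/11: a pole of order 1; residue -1969/16965.


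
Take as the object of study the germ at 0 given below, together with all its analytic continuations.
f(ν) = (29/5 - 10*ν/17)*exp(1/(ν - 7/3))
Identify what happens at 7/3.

The exponent 1/(ν - (7/3)) has a pole at 7/3, so exp(1/(ν - (7/3))) takes every nonzero value near it: an essential singularity (not a pole of any order).

The point is an essential singularity.


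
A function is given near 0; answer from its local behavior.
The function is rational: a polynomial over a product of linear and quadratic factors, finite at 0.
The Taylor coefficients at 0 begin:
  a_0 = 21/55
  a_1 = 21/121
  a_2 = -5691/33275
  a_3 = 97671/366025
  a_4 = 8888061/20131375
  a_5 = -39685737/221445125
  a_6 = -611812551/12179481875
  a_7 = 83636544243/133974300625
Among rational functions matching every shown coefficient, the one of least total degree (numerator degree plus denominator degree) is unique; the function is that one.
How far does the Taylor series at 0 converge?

No rational of total degree below 3 reproduces all 8 coefficients; solving the [0/3] Pade equations on them gives f(ω) = -7/(22*(ω - 1)*(ω**2 + 5*ω/11 + 5/6)), whose expansion matches every shown term.
Denominator factor (ω - 1): pole of order 1 at 1, modulus 1.
Denominator factor (ω**2 + 5*ω/11 + 5/6): discriminant -1135/363, complex-conjugate roots (-5/22) + ((1/66)*sqrt(3405))*i and (-5/22) - ((1/66)*sqrt(3405))*i; poles of order 1, moduli (1/6)*sqrt(30) and (1/6)*sqrt(30).
The radius of convergence is the smallest modulus among the singular points: (1/6)*sqrt(30).

The radius of convergence is (1/6)*sqrt(30).


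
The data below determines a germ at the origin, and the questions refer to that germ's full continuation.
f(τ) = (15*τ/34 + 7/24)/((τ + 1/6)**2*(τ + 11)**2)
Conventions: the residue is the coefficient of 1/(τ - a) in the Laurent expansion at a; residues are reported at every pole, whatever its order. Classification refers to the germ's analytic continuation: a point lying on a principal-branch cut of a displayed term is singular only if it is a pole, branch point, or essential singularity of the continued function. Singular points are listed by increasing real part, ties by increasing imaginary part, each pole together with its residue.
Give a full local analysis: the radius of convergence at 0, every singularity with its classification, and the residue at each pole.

Radius of convergence at 0: 1/6.
At -11: a pole of order 2; residue -15948/4668625.
At -1/6: a pole of order 2; residue 15948/4668625.

Denominator factor (τ + 11)^2: pole of order 2 at -11, modulus 11.
Denominator factor (τ + 1/6)^2: pole of order 2 at -1/6, modulus 1/6.
The radius of convergence is the smallest modulus among the singular points: 1/6.
At the order-2 pole -11 set g(τ) = (τ - (-11))^2*f(τ) = (15*τ/34 + 7/24)/(τ + 1/6)**2.
Order-2 pole: residue = g'(a); g'(-11) = -15948/4668625, so the residue is -15948/4668625.
At the order-2 pole -1/6 set g(τ) = (τ - (-1/6))^2*f(τ) = (15*τ/34 + 7/24)/(τ + 11)**2.
Order-2 pole: residue = g'(a); g'(-1/6) = 15948/4668625, so the residue is 15948/4668625.
List the singular points by increasing real part (a conjugate pair: the negative imaginary part first).


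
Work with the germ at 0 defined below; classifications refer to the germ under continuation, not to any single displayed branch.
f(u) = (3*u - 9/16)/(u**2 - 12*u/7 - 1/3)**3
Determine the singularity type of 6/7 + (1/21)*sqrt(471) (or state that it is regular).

The denominator factor u**2 - 12*u/7 - 1/3 vanishes at 6/7 + (1/21)*sqrt(471) and appears to the power 3; the numerator there equals 225/112 + (1/7)*sqrt(471), nonzero, and no other factor vanishes.
Hence a pole whose order is the multiplicity, 3.

The point is a pole of order 3.


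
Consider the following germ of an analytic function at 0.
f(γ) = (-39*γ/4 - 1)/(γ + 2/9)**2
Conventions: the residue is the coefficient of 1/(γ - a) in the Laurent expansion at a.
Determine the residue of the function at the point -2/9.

The residue is -39/4.

At the order-2 pole -2/9 set g(γ) = (γ - (-2/9))^2*f(γ) = -39*γ/4 - 1.
Order-2 pole: residue = g'(a); g'(-2/9) = -39/4, so the residue is -39/4.


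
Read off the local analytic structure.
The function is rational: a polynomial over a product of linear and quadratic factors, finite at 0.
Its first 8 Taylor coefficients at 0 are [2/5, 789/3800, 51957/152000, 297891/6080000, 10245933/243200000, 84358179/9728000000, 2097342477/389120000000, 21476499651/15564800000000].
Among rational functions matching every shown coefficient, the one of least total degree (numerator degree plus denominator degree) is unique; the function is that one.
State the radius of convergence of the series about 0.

No rational of total degree below 4 reproduces all 8 coefficients; solving the [2/2] Pade equations on them gives f(ω) = (-5*ω**2/2 - 30*ω/19 - 32/9)/((ω - 8/3)*(ω + 10/3)), whose expansion matches every shown term.
Denominator factor (ω + 10/3): pole of order 1 at -10/3, modulus 10/3.
Denominator factor (ω - 8/3): pole of order 1 at 8/3, modulus 8/3.
The radius of convergence is the smallest modulus among the singular points: 8/3.

The radius of convergence is 8/3.


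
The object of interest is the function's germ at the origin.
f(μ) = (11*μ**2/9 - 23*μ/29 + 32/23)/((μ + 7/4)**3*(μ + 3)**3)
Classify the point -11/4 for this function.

Denominator factors: μ + 7/4 = -1 at μ = -11/4; μ + 3 = 1/4 at μ = -11/4 — none vanishes.
So the germ continues analytically to -11/4.

The point is a regular point.


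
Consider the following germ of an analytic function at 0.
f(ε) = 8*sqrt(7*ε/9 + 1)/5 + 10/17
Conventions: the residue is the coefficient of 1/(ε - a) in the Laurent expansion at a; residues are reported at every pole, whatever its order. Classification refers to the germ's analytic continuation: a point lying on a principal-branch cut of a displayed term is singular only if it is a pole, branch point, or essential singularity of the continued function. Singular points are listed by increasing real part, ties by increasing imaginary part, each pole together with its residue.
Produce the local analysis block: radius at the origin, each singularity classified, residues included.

Radius of convergence at 0: 9/7.
At -9/7: an algebraic (square-root) branch point.

Branch term (8/5)*sqrt(1 - ε/(-9/7)): its argument vanishes at ε = -9/7, a square-root branch point, modulus 9/7.
The radius of convergence is the smallest modulus among the singular points: 9/7.


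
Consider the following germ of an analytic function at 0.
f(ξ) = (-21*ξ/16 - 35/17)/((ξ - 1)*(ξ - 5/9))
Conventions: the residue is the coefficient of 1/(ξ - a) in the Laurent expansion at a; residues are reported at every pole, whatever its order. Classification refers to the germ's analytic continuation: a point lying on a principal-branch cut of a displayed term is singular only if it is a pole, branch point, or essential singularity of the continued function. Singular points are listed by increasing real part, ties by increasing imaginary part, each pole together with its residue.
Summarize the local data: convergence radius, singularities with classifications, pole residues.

Denominator factor (ξ - 1): pole of order 1 at 1, modulus 1.
Denominator factor (ξ - 5/9): pole of order 1 at 5/9, modulus 5/9.
The radius of convergence is the smallest modulus among the singular points: 5/9.
At the order-1 pole 5/9 set g(ξ) = (ξ - (5/9))*f(ξ) = (-21*ξ/16 - 35/17)/(ξ - 1).
Simple pole: residue = g(a) at a = 5/9, which is 6825/1088.
At the order-1 pole 1 set g(ξ) = (ξ - (1))*f(ξ) = (-21*ξ/16 - 35/17)/(ξ - 5/9).
Simple pole: residue = g(a) at a = 1, which is -8253/1088.
List the singular points by increasing real part (a conjugate pair: the negative imaginary part first).

Radius of convergence at 0: 5/9.
At 5/9: a pole of order 1; residue 6825/1088.
At 1: a pole of order 1; residue -8253/1088.


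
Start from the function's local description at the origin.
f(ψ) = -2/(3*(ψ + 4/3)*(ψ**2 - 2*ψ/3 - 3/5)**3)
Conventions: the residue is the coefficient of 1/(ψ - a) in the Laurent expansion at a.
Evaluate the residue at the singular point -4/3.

The residue is -2250/29791.

At the order-1 pole -4/3 set g(ψ) = (ψ - (-4/3))*f(ψ) = -2/(3*(ψ**2 - 2*ψ/3 - 3/5)**3).
Simple pole: residue = g(a) at a = -4/3, which is -2250/29791.


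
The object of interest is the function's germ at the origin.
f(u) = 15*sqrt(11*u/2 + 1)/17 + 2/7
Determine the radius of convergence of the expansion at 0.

Branch term (15/17)*sqrt(1 - u/(-2/11)): its argument vanishes at u = -2/11, a square-root branch point, modulus 2/11.
The radius of convergence is the smallest modulus among the singular points: 2/11.

The radius of convergence is 2/11.


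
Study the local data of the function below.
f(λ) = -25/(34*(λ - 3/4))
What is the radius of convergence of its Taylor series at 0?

Denominator factor (λ - 3/4): pole of order 1 at 3/4, modulus 3/4.
The radius of convergence is the smallest modulus among the singular points: 3/4.

The radius of convergence is 3/4.


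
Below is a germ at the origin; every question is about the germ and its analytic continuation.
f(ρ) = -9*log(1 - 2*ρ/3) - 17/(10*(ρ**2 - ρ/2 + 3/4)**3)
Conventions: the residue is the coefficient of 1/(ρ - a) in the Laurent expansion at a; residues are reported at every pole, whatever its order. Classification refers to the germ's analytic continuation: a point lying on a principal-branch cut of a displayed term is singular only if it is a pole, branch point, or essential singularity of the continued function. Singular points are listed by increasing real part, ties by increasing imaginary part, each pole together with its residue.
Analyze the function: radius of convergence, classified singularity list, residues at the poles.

Radius of convergence at 0: (1/2)*sqrt(3).
At (1/4) - ((1/4)*sqrt(11))*i: a pole of order 3; residue -((1632/6655)*sqrt(11))*i.
At (1/4) + ((1/4)*sqrt(11))*i: a pole of order 3; residue ((1632/6655)*sqrt(11))*i.
At 3/2: a logarithmic branch point.

Denominator factor (ρ**2 - ρ/2 + 3/4)^3: discriminant -11/4, complex-conjugate roots (1/4) + ((1/4)*sqrt(11))*i and (1/4) - ((1/4)*sqrt(11))*i; poles of order 3, moduli (1/2)*sqrt(3) and (1/2)*sqrt(3).
Branch term (-9)*log(1 - ρ/(3/2)): its argument vanishes at ρ = 3/2, a logarithmic branch point, modulus 3/2.
The radius of convergence is the smallest modulus among the singular points: (1/2)*sqrt(3).
The branch term is analytic at (1/4) - ((1/4)*sqrt(11))*i and contributes nothing to the residue; only the rational part matters.
The factor ρ**2 - ρ/2 + 3/4 splits as (ρ - a)(ρ - a') with a = (1/4) - ((1/4)*sqrt(11))*i, a' = (1/4) + ((1/4)*sqrt(11))*i. At the order-3 pole a set g(ρ) = (ρ - a)^3*(rational part) = [-17/10] / (ρ - a')^3.
Order-3 pole: residue = g''(a)/2; g''((1/4) - ((1/4)*sqrt(11))*i) = -((3264/6655)*sqrt(11))*i, so the residue is -((1632/6655)*sqrt(11))*i.
The branch term is analytic at (1/4) + ((1/4)*sqrt(11))*i and contributes nothing to the residue; only the rational part matters.
The factor ρ**2 - ρ/2 + 3/4 splits as (ρ - a)(ρ - a') with a = (1/4) + ((1/4)*sqrt(11))*i, a' = (1/4) - ((1/4)*sqrt(11))*i. At the order-3 pole a set g(ρ) = (ρ - a)^3*(rational part) = [-17/10] / (ρ - a')^3.
Order-3 pole: residue = g''(a)/2; g''((1/4) + ((1/4)*sqrt(11))*i) = ((3264/6655)*sqrt(11))*i, so the residue is ((1632/6655)*sqrt(11))*i.
List the singular points by increasing real part (a conjugate pair: the negative imaginary part first).


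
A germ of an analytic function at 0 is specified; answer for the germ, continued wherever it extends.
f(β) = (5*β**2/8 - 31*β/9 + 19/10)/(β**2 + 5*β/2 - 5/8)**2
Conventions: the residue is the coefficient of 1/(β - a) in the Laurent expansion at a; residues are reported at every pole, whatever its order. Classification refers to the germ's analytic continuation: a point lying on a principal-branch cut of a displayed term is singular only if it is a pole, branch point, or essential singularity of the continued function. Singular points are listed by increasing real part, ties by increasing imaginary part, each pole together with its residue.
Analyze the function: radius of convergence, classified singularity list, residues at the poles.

Radius of convergence at 0: -5/4 + (1/4)*sqrt(35).
At -5/4 - (1/4)*sqrt(35): a pole of order 2; residue (16747/220500)*sqrt(35).
At -5/4 + (1/4)*sqrt(35): a pole of order 2; residue -(16747/220500)*sqrt(35).

Denominator factor (β**2 + 5*β/2 - 5/8)^2: discriminant 35/4, real irrational roots -5/4 + (1/4)*sqrt(35) and -5/4 - (1/4)*sqrt(35); poles of order 2, moduli -5/4 + (1/4)*sqrt(35) and 5/4 + (1/4)*sqrt(35).
The radius of convergence is the smallest modulus among the singular points: -5/4 + (1/4)*sqrt(35).
The factor β**2 + 5*β/2 - 5/8 splits as (β - a)(β - a') with a = -5/4 - (1/4)*sqrt(35), a' = -5/4 + (1/4)*sqrt(35). At the order-2 pole a set g(β) = (β - a)^2*f(β) = [5*β**2/8 - 31*β/9 + 19/10] / (β - a')^2.
Order-2 pole: residue = g'(a); g'(-5/4 - (1/4)*sqrt(35)) = (16747/220500)*sqrt(35), so the residue is (16747/220500)*sqrt(35).
The factor β**2 + 5*β/2 - 5/8 splits as (β - a)(β - a') with a = -5/4 + (1/4)*sqrt(35), a' = -5/4 - (1/4)*sqrt(35). At the order-2 pole a set g(β) = (β - a)^2*f(β) = [5*β**2/8 - 31*β/9 + 19/10] / (β - a')^2.
Order-2 pole: residue = g'(a); g'(-5/4 + (1/4)*sqrt(35)) = -(16747/220500)*sqrt(35), so the residue is -(16747/220500)*sqrt(35).
List the singular points by increasing real part (a conjugate pair: the negative imaginary part first).


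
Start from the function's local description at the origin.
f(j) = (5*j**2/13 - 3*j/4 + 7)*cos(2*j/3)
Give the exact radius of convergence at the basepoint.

The factor cos(2*j/3) is entire and contributes no finite singular point.
The polynomial part has no poles.
No finite singular points: the Taylor series at 0 converges everywhere.

The radius of convergence is infinite.


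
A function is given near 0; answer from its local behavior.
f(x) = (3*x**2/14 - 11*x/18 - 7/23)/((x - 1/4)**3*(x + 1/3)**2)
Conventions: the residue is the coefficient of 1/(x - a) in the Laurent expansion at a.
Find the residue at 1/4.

At the order-3 pole 1/4 set g(x) = (x - (1/4))^3*f(x) = (3*x**2/14 - 11*x/18 - 7/23)/(x + 1/3)**2.
Order-3 pole: residue = g''(a)/2; g''(1/4) = -4475712/386561, so the residue is -2237856/386561.

The residue is -2237856/386561.


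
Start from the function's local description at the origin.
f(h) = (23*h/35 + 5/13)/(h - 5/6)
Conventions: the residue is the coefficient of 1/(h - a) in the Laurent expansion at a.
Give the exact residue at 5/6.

The residue is 509/546.

At the order-1 pole 5/6 set g(h) = (h - (5/6))*f(h) = 23*h/35 + 5/13.
Simple pole: residue = g(a) at a = 5/6, which is 509/546.


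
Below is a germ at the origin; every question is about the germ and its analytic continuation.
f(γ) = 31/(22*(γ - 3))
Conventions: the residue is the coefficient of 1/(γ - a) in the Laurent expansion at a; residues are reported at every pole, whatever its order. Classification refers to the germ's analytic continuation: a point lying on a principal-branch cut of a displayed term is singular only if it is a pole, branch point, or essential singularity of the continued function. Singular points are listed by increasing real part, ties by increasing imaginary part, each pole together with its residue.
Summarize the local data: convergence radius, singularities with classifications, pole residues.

Radius of convergence at 0: 3.
At 3: a pole of order 1; residue 31/22.

Denominator factor (γ - 3): pole of order 1 at 3, modulus 3.
The radius of convergence is the smallest modulus among the singular points: 3.
At the order-1 pole 3 set g(γ) = (γ - (3))*f(γ) = 31/22.
Simple pole: residue = g(a) at a = 3, which is 31/22.


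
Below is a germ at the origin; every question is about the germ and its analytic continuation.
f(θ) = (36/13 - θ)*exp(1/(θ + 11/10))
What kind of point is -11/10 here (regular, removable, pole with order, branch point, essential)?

The point is an essential singularity.

The exponent 1/(θ - (-11/10)) has a pole at -11/10, so exp(1/(θ - (-11/10))) takes every nonzero value near it: an essential singularity (not a pole of any order).


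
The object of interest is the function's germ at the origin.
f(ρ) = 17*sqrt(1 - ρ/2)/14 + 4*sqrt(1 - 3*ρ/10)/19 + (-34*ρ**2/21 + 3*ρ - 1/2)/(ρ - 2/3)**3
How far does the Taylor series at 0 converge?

Denominator factor (ρ - 2/3)^3: pole of order 3 at 2/3, modulus 2/3.
Branch term (4/19)*sqrt(1 - ρ/(10/3)): its argument vanishes at ρ = 10/3, a square-root branch point, modulus 10/3.
Branch term (17/14)*sqrt(1 - ρ/(2)): its argument vanishes at ρ = 2, a square-root branch point, modulus 2.
The radius of convergence is the smallest modulus among the singular points: 2/3.

The radius of convergence is 2/3.


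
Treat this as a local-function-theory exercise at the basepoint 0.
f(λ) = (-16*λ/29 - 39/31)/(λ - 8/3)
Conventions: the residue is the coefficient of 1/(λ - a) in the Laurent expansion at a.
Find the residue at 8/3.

At the order-1 pole 8/3 set g(λ) = (λ - (8/3))*f(λ) = -16*λ/29 - 39/31.
Simple pole: residue = g(a) at a = 8/3, which is -7361/2697.

The residue is -7361/2697.


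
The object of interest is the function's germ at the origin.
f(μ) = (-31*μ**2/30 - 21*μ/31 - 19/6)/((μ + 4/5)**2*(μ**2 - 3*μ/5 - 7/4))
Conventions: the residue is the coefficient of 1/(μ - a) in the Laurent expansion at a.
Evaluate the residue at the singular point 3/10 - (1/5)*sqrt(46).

The factor μ**2 - 3*μ/5 - 7/4 splits as (μ - a)(μ - a') with a = 3/10 - (1/5)*sqrt(46), a' = 3/10 + (1/5)*sqrt(46). At the order-1 pole a set g(μ) = (μ - a)*f(μ) = [(-31*μ**2/30 - 21*μ/31 - 19/6)/(μ + 4/5)**2] / (μ - a').
Simple pole: residue = g(a) at a = 3/10 - (1/5)*sqrt(46), which is 135094/13671 + (3826411/2515464)*sqrt(46).

The residue is 135094/13671 + (3826411/2515464)*sqrt(46).


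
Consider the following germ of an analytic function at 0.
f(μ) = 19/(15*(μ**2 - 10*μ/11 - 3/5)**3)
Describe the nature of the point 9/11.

Denominator factors: μ**2 - 10*μ/11 - 3/5 = -408/605 at μ = 9/11 — none vanishes.
So the germ continues analytically to 9/11.

The point is a regular point.


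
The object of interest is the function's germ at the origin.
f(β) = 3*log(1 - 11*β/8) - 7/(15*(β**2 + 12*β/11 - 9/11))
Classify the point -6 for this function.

The point is a regular point.

Denominator factors: β**2 + 12*β/11 - 9/11 = 315/11 at β = -6 — none vanishes.
Branch term log(1 - β/(8/11)): argument at -6 is 37/4, nonzero, so -6 is not its branch point (a point on a principal cut is still regular for the continued germ).
So the germ continues analytically to -6.


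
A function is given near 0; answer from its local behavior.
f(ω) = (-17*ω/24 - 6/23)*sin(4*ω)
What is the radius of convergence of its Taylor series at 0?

The radius of convergence is infinite.

The factor sin(4*ω) is entire and contributes no finite singular point.
The polynomial part has no poles.
No finite singular points: the Taylor series at 0 converges everywhere.


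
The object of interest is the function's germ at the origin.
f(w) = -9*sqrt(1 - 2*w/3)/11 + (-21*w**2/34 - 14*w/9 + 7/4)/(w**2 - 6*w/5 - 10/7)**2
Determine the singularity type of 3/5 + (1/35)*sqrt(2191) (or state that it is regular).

The point is a pole of order 2.

The denominator factor w**2 - 6*w/5 - 10/7 vanishes at 3/5 + (1/35)*sqrt(2191) and appears to the power 2; the numerator there equals -2603/5100 - (251/3825)*sqrt(2191), nonzero, and no other factor vanishes.
The branch terms are analytic at this point.
Hence a pole whose order is the multiplicity, 2.


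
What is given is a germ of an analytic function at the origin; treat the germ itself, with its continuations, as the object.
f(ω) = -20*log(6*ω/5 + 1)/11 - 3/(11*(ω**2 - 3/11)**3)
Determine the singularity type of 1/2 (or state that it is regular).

Denominator factors: ω**2 - 3/11 = -1/44 at ω = 1/2 — none vanishes.
Branch term log(1 - ω/(-5/6)): argument at 1/2 is 8/5, nonzero, so 1/2 is not its branch point (a point on a principal cut is still regular for the continued germ).
So the germ continues analytically to 1/2.

The point is a regular point.


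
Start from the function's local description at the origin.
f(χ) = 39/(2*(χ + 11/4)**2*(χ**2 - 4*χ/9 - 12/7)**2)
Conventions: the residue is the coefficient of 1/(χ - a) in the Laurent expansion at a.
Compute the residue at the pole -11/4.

The residue is 237441964032/362009757383.

At the order-2 pole -11/4 set g(χ) = (χ - (-11/4))^2*f(χ) = 39/(2*(χ**2 - 4*χ/9 - 12/7)**2).
Order-2 pole: residue = g'(a); g'(-11/4) = 237441964032/362009757383, so the residue is 237441964032/362009757383.


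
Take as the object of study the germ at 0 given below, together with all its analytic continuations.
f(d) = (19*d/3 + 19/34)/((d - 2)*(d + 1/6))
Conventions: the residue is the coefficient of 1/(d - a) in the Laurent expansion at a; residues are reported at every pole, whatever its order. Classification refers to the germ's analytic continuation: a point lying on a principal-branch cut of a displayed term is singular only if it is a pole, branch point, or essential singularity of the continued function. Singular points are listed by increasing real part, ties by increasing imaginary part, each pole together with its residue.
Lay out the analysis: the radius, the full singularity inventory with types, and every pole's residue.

Denominator factor (d + 1/6): pole of order 1 at -1/6, modulus 1/6.
Denominator factor (d - 2): pole of order 1 at 2, modulus 2.
The radius of convergence is the smallest modulus among the singular points: 1/6.
At the order-1 pole -1/6 set g(d) = (d - (-1/6))*f(d) = (19*d/3 + 19/34)/(d - 2).
Simple pole: residue = g(a) at a = -1/6, which is 152/663.
At the order-1 pole 2 set g(d) = (d - (2))*f(d) = (19*d/3 + 19/34)/(d + 1/6).
Simple pole: residue = g(a) at a = 2, which is 1349/221.
List the singular points by increasing real part (a conjugate pair: the negative imaginary part first).

Radius of convergence at 0: 1/6.
At -1/6: a pole of order 1; residue 152/663.
At 2: a pole of order 1; residue 1349/221.


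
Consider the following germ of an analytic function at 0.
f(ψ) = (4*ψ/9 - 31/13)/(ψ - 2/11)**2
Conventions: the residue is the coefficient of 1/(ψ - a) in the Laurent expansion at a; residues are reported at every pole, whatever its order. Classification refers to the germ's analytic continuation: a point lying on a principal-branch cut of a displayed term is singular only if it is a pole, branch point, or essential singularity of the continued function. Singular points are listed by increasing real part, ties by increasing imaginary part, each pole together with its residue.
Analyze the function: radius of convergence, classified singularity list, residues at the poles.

Denominator factor (ψ - 2/11)^2: pole of order 2 at 2/11, modulus 2/11.
The radius of convergence is the smallest modulus among the singular points: 2/11.
At the order-2 pole 2/11 set g(ψ) = (ψ - (2/11))^2*f(ψ) = 4*ψ/9 - 31/13.
Order-2 pole: residue = g'(a); g'(2/11) = 4/9, so the residue is 4/9.

Radius of convergence at 0: 2/11.
At 2/11: a pole of order 2; residue 4/9.


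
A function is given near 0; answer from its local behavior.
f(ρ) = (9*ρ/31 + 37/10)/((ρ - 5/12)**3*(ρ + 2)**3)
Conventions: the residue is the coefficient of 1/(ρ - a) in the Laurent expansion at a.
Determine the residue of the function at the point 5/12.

At the order-3 pole 5/12 set g(ρ) = (ρ - (5/12))^3*f(ρ) = (9*ρ/31 + 37/10)/(ρ + 2)**3.
Order-3 pole: residue = g''(a)/2; g''(5/12) = 1606086144/3179228095, so the residue is 803043072/3179228095.

The residue is 803043072/3179228095.


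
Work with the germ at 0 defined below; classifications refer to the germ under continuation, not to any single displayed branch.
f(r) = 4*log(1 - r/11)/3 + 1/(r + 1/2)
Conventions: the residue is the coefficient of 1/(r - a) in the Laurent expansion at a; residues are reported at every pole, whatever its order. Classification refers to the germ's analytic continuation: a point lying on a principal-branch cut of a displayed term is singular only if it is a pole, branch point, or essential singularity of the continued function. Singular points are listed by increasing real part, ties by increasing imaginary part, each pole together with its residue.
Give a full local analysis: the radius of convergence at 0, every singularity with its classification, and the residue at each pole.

Denominator factor (r + 1/2): pole of order 1 at -1/2, modulus 1/2.
Branch term (4/3)*log(1 - r/(11)): its argument vanishes at r = 11, a logarithmic branch point, modulus 11.
The radius of convergence is the smallest modulus among the singular points: 1/2.
The branch term is analytic at -1/2 and contributes nothing to the residue; only the rational part matters.
At the order-1 pole -1/2 set g(r) = (r - (-1/2))*(rational part) = 1.
Simple pole: residue = g(a) at a = -1/2, which is 1.
List the singular points by increasing real part (a conjugate pair: the negative imaginary part first).

Radius of convergence at 0: 1/2.
At -1/2: a pole of order 1; residue 1.
At 11: a logarithmic branch point.


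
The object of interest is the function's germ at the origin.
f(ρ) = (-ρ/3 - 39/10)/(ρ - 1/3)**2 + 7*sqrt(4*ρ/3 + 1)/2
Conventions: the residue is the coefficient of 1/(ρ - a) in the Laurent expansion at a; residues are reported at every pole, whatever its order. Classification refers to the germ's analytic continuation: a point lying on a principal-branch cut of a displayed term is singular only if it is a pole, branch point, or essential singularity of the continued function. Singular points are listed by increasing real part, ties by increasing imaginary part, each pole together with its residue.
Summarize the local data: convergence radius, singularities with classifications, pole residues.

Radius of convergence at 0: 1/3.
At -3/4: an algebraic (square-root) branch point.
At 1/3: a pole of order 2; residue -1/3.

Denominator factor (ρ - 1/3)^2: pole of order 2 at 1/3, modulus 1/3.
Branch term (7/2)*sqrt(1 - ρ/(-3/4)): its argument vanishes at ρ = -3/4, a square-root branch point, modulus 3/4.
The radius of convergence is the smallest modulus among the singular points: 1/3.
The branch term is analytic at 1/3 and contributes nothing to the residue; only the rational part matters.
At the order-2 pole 1/3 set g(ρ) = (ρ - (1/3))^2*(rational part) = -ρ/3 - 39/10.
Order-2 pole: residue = g'(a); g'(1/3) = -1/3, so the residue is -1/3.
List the singular points by increasing real part (a conjugate pair: the negative imaginary part first).


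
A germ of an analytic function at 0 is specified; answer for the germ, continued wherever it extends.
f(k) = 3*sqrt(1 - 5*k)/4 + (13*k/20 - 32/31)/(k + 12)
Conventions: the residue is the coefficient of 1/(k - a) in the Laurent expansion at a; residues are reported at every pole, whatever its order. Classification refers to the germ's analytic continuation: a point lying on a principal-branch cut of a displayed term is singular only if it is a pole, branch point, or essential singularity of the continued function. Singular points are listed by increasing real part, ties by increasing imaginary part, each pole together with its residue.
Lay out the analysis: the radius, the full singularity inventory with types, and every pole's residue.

Denominator factor (k + 12): pole of order 1 at -12, modulus 12.
Branch term (3/4)*sqrt(1 - k/(1/5)): its argument vanishes at k = 1/5, a square-root branch point, modulus 1/5.
The radius of convergence is the smallest modulus among the singular points: 1/5.
The branch term is analytic at -12 and contributes nothing to the residue; only the rational part matters.
At the order-1 pole -12 set g(k) = (k - (-12))*(rational part) = 13*k/20 - 32/31.
Simple pole: residue = g(a) at a = -12, which is -1369/155.
List the singular points by increasing real part (a conjugate pair: the negative imaginary part first).

Radius of convergence at 0: 1/5.
At -12: a pole of order 1; residue -1369/155.
At 1/5: an algebraic (square-root) branch point.


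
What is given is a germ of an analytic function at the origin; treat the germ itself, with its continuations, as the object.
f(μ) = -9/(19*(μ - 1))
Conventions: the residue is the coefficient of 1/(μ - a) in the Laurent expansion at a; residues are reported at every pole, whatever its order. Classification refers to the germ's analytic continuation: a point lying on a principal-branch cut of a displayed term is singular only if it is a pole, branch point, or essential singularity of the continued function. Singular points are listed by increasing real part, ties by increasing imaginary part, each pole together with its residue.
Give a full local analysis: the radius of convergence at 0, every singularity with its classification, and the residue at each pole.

Radius of convergence at 0: 1.
At 1: a pole of order 1; residue -9/19.

Denominator factor (μ - 1): pole of order 1 at 1, modulus 1.
The radius of convergence is the smallest modulus among the singular points: 1.
At the order-1 pole 1 set g(μ) = (μ - (1))*f(μ) = -9/19.
Simple pole: residue = g(a) at a = 1, which is -9/19.


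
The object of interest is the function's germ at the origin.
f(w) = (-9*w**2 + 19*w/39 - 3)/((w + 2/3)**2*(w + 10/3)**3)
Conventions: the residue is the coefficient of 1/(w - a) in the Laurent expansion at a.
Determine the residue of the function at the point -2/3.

At the order-2 pole -2/3 set g(w) = (w - (-2/3))^2*f(w) = (-9*w**2 + 19*w/39 - 3)/(w + 10/3)**3.
Order-2 pole: residue = g'(a); g'(-2/3) = 58203/53248, so the residue is 58203/53248.

The residue is 58203/53248.


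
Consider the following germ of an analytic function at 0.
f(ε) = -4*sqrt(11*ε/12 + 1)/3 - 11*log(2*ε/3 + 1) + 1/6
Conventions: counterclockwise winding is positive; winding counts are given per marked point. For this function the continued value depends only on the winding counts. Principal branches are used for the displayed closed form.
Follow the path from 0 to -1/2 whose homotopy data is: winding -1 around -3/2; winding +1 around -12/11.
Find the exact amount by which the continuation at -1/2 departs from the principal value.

The rational part is single-valued and drops out of the difference; each branch term changes only by its own monodromy.
(-11)*log(1 - ε/(-3/2)): each positive loop around -3/2 adds 2*pi*i to the log, so winding -1 contributes (-11)*(-1)*2*pi*i = (22)*pi*i.
(-4/3)*sqrt(1 - ε/(-12/11)): winding +1 is odd, the square root flips sign, contributing -2*(-4/3)*sqrt(1 - (-1/2)/(-12/11)) = -2*(-4/3)*sqrt(13/24) = (2/9)*sqrt(78).
Summing the contributions at ε = -1/2 gives ((2/9)*sqrt(78)) + ((22)*pi)*i.

Continued minus principal equals ((2/9)*sqrt(78)) + ((22)*pi)*i.


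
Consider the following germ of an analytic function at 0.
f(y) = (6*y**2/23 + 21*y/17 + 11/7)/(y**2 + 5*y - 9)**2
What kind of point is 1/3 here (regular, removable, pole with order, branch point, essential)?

Denominator factors: y**2 + 5*y - 9 = -65/9 at y = 1/3 — none vanishes.
So the germ continues analytically to 1/3.

The point is a regular point.


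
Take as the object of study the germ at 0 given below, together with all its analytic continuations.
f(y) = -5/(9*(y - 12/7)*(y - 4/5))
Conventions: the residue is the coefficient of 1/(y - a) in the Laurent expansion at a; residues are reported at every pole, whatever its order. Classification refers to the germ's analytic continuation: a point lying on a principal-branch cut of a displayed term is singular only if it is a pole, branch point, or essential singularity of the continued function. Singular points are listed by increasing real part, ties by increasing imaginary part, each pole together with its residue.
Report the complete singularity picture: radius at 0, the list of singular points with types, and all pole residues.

Denominator factor (y - 4/5): pole of order 1 at 4/5, modulus 4/5.
Denominator factor (y - 12/7): pole of order 1 at 12/7, modulus 12/7.
The radius of convergence is the smallest modulus among the singular points: 4/5.
At the order-1 pole 4/5 set g(y) = (y - (4/5))*f(y) = -5/(9*(y - 12/7)).
Simple pole: residue = g(a) at a = 4/5, which is 175/288.
At the order-1 pole 12/7 set g(y) = (y - (12/7))*f(y) = -5/(9*(y - 4/5)).
Simple pole: residue = g(a) at a = 12/7, which is -175/288.
List the singular points by increasing real part (a conjugate pair: the negative imaginary part first).

Radius of convergence at 0: 4/5.
At 4/5: a pole of order 1; residue 175/288.
At 12/7: a pole of order 1; residue -175/288.


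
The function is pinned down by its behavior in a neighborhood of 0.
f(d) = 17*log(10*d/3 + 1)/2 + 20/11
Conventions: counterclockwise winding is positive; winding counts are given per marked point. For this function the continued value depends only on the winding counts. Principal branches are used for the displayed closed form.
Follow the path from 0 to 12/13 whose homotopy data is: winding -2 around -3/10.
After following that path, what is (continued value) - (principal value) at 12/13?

Continued minus principal equals -(34)*pi*i.

The rational part is single-valued and drops out of the difference; each branch term changes only by its own monodromy.
(17/2)*log(1 - d/(-3/10)): each positive loop around -3/10 adds 2*pi*i to the log, so winding -2 contributes (17/2)*(-2)*2*pi*i = -(34)*pi*i.
Summing the contributions at d = 12/13 gives -(34)*pi*i.


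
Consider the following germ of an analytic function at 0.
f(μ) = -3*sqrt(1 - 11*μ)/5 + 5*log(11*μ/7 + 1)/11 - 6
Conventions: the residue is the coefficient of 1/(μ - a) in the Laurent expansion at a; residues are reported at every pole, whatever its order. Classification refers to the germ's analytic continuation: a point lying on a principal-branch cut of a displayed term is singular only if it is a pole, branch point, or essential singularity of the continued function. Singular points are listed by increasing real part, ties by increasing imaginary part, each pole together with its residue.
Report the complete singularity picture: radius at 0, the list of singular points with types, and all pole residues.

Radius of convergence at 0: 1/11.
At -7/11: a logarithmic branch point.
At 1/11: an algebraic (square-root) branch point.

Branch term (5/11)*log(1 - μ/(-7/11)): its argument vanishes at μ = -7/11, a logarithmic branch point, modulus 7/11.
Branch term (-3/5)*sqrt(1 - μ/(1/11)): its argument vanishes at μ = 1/11, a square-root branch point, modulus 1/11.
The radius of convergence is the smallest modulus among the singular points: 1/11.
List the singular points by increasing real part (a conjugate pair: the negative imaginary part first).


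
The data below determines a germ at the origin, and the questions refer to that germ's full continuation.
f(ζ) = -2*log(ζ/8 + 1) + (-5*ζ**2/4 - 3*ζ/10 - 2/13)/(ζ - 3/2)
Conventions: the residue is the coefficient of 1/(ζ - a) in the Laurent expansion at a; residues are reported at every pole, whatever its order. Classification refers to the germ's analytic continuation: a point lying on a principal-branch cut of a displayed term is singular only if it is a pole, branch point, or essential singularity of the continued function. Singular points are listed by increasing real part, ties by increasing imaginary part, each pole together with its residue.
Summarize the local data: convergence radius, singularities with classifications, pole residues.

Radius of convergence at 0: 3/2.
At -8: a logarithmic branch point.
At 3/2: a pole of order 1; residue -3553/1040.

Denominator factor (ζ - 3/2): pole of order 1 at 3/2, modulus 3/2.
Branch term (-2)*log(1 - ζ/(-8)): its argument vanishes at ζ = -8, a logarithmic branch point, modulus 8.
The radius of convergence is the smallest modulus among the singular points: 3/2.
The branch term is analytic at 3/2 and contributes nothing to the residue; only the rational part matters.
At the order-1 pole 3/2 set g(ζ) = (ζ - (3/2))*(rational part) = -5*ζ**2/4 - 3*ζ/10 - 2/13.
Simple pole: residue = g(a) at a = 3/2, which is -3553/1040.
List the singular points by increasing real part (a conjugate pair: the negative imaginary part first).


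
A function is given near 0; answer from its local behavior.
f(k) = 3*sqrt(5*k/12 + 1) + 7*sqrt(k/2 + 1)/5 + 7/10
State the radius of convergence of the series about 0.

Branch term (3)*sqrt(1 - k/(-12/5)): its argument vanishes at k = -12/5, a square-root branch point, modulus 12/5.
Branch term (7/5)*sqrt(1 - k/(-2)): its argument vanishes at k = -2, a square-root branch point, modulus 2.
The radius of convergence is the smallest modulus among the singular points: 2.

The radius of convergence is 2.


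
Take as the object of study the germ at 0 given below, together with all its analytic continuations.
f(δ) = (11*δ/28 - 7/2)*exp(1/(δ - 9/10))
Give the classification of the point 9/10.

The exponent 1/(δ - (9/10)) has a pole at 9/10, so exp(1/(δ - (9/10))) takes every nonzero value near it: an essential singularity (not a pole of any order).

The point is an essential singularity.


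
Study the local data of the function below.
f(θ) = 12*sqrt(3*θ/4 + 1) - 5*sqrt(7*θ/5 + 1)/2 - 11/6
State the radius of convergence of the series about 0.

The radius of convergence is 5/7.

Branch term (-5/2)*sqrt(1 - θ/(-5/7)): its argument vanishes at θ = -5/7, a square-root branch point, modulus 5/7.
Branch term (12)*sqrt(1 - θ/(-4/3)): its argument vanishes at θ = -4/3, a square-root branch point, modulus 4/3.
The radius of convergence is the smallest modulus among the singular points: 5/7.
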